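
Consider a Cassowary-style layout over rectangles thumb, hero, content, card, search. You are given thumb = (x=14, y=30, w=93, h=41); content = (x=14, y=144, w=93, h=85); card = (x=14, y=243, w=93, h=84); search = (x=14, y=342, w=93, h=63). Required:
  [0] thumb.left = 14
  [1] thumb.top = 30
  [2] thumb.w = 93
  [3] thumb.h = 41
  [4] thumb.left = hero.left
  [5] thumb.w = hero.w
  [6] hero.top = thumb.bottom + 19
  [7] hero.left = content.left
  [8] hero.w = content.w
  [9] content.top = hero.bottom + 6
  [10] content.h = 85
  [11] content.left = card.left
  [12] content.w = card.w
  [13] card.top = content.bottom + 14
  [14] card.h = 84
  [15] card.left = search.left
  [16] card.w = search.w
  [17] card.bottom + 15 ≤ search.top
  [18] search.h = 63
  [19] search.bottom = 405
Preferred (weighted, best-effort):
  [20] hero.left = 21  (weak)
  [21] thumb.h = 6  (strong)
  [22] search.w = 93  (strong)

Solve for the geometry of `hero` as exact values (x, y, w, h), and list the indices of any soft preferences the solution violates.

1. hero.x = 14  [thumb.left = hero.left]
2. hero.w = 93  [thumb.w = hero.w]
3. hero.y = 90  [hero.top = thumb.bottom + 19]
4. hero.h = 48  [content.top = hero.bottom + 6]

hero = (x=14, y=90, w=93, h=48)
violated soft preferences: 20, 21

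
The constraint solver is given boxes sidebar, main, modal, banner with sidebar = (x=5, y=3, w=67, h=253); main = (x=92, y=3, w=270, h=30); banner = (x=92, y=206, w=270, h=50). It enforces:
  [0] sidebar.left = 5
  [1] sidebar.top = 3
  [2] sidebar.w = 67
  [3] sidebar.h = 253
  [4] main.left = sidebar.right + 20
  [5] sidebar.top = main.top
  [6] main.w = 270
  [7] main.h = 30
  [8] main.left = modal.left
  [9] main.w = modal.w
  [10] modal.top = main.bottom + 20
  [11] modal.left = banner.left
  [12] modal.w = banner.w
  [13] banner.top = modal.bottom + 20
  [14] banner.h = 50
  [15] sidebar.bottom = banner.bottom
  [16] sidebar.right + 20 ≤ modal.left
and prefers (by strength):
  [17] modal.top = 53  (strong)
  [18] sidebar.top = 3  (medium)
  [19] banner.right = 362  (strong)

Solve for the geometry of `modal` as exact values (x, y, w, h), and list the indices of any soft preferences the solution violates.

modal = (x=92, y=53, w=270, h=133)
violated soft preferences: none

1. modal.x = 92  [main.left = modal.left]
2. modal.w = 270  [main.w = modal.w]
3. modal.y = 53  [modal.top = main.bottom + 20]
4. modal.h = 133  [banner.top = modal.bottom + 20]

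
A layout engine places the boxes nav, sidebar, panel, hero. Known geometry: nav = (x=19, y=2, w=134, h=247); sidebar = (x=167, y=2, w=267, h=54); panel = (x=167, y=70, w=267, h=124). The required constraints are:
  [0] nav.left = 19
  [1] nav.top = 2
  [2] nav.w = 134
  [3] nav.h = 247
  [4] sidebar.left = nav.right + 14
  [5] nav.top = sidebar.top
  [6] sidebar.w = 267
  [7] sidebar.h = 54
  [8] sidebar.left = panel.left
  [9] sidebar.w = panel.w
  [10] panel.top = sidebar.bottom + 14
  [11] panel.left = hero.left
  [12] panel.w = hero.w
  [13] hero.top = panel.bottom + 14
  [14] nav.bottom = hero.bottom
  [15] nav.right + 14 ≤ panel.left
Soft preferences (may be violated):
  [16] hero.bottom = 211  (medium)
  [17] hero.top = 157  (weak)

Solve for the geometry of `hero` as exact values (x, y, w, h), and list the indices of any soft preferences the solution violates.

hero = (x=167, y=208, w=267, h=41)
violated soft preferences: 16, 17

1. hero.x = 167  [panel.left = hero.left]
2. hero.w = 267  [panel.w = hero.w]
3. hero.y = 208  [hero.top = panel.bottom + 14]
4. hero.h = 41  [nav.bottom = hero.bottom]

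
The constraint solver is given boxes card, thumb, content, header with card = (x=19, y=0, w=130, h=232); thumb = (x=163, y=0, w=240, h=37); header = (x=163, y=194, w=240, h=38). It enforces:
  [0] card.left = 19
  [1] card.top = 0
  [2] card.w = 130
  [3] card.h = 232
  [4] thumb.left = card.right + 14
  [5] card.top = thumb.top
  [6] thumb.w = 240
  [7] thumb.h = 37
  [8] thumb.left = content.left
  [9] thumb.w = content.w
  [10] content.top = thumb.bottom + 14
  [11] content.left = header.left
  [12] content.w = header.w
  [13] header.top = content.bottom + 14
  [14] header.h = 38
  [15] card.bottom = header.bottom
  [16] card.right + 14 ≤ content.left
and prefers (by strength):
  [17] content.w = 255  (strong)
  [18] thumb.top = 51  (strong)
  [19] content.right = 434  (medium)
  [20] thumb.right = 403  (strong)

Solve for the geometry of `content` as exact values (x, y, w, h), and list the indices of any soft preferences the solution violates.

content = (x=163, y=51, w=240, h=129)
violated soft preferences: 17, 18, 19

1. content.x = 163  [thumb.left = content.left]
2. content.w = 240  [thumb.w = content.w]
3. content.y = 51  [content.top = thumb.bottom + 14]
4. content.h = 129  [header.top = content.bottom + 14]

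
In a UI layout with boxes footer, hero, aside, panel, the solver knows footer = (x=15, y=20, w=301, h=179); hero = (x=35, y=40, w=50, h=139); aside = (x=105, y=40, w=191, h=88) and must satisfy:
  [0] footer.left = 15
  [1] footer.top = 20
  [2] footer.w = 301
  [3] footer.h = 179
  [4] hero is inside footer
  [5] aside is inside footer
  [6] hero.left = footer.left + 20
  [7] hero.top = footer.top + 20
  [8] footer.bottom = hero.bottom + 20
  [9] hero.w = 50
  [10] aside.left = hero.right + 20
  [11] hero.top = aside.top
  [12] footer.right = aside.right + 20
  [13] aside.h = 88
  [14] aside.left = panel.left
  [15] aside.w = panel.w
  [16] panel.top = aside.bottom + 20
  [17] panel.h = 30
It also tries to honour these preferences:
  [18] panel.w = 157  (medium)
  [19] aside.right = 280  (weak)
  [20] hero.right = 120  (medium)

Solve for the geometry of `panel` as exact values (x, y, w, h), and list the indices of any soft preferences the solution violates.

1. panel.x = 105  [aside.left = panel.left]
2. panel.w = 191  [aside.w = panel.w]
3. panel.y = 148  [panel.top = aside.bottom + 20]
4. panel.h = 30  [panel.h = 30]

panel = (x=105, y=148, w=191, h=30)
violated soft preferences: 18, 19, 20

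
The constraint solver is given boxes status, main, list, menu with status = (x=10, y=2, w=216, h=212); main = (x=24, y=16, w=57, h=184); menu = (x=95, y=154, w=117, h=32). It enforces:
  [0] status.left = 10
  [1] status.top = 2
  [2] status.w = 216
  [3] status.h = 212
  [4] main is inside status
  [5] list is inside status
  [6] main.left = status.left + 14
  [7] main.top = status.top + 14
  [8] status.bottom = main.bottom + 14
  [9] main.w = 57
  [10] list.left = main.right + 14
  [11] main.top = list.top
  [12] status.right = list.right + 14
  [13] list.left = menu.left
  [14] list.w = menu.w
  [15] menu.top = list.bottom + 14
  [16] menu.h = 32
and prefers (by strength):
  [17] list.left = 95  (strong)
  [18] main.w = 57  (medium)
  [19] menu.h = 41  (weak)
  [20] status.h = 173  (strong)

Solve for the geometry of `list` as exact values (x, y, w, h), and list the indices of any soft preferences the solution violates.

list = (x=95, y=16, w=117, h=124)
violated soft preferences: 19, 20

1. list.x = 95  [list.left = main.right + 14]
2. list.y = 16  [main.top = list.top]
3. list.w = 117  [status.right = list.right + 14]
4. list.h = 124  [menu.top = list.bottom + 14]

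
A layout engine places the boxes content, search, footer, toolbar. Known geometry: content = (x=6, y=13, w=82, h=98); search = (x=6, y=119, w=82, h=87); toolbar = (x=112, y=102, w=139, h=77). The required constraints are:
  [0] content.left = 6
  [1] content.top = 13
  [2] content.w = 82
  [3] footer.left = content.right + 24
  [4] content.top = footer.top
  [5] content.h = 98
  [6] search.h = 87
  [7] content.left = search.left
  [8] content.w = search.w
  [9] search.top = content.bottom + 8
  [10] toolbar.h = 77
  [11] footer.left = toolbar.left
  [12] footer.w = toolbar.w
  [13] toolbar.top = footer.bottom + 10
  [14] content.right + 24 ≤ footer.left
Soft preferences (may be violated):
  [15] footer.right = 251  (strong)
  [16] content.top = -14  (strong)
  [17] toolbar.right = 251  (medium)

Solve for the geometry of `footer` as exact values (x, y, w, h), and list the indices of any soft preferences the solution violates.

footer = (x=112, y=13, w=139, h=79)
violated soft preferences: 16

1. footer.x = 112  [footer.left = content.right + 24]
2. footer.y = 13  [content.top = footer.top]
3. footer.w = 139  [footer.w = toolbar.w]
4. footer.h = 79  [toolbar.top = footer.bottom + 10]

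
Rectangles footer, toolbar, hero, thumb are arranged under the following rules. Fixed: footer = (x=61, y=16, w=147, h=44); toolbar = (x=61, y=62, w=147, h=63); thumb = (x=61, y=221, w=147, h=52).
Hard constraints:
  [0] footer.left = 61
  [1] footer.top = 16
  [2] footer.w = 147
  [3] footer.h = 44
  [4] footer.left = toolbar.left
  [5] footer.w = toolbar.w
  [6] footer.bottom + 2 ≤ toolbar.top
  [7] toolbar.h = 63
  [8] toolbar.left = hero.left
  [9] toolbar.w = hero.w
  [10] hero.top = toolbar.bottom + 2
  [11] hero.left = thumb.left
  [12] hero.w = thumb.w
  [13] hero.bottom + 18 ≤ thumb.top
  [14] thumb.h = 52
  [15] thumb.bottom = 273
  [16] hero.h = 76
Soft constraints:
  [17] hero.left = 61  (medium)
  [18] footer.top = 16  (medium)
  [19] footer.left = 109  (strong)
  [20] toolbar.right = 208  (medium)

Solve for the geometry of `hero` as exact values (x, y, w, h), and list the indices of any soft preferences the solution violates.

hero = (x=61, y=127, w=147, h=76)
violated soft preferences: 19

1. hero.x = 61  [toolbar.left = hero.left]
2. hero.w = 147  [toolbar.w = hero.w]
3. hero.y = 127  [hero.top = toolbar.bottom + 2]
4. hero.h = 76  [hero.h = 76]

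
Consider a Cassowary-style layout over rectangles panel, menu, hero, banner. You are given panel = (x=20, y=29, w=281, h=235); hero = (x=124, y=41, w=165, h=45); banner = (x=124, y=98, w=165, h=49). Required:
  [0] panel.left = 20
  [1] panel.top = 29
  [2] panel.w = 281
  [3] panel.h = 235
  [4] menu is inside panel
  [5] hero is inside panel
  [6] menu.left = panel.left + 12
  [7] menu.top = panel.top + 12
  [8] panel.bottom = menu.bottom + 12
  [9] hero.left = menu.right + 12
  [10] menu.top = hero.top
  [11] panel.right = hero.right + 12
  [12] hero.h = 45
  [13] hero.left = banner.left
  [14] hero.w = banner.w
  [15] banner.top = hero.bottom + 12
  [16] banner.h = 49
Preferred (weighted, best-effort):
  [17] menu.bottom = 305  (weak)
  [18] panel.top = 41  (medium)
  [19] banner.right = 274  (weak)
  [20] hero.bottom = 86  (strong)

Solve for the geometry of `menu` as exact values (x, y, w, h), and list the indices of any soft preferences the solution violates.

menu = (x=32, y=41, w=80, h=211)
violated soft preferences: 17, 18, 19

1. menu.x = 32  [menu.left = panel.left + 12]
2. menu.y = 41  [menu.top = panel.top + 12]
3. menu.h = 211  [panel.bottom = menu.bottom + 12]
4. menu.w = 80  [hero.left = menu.right + 12]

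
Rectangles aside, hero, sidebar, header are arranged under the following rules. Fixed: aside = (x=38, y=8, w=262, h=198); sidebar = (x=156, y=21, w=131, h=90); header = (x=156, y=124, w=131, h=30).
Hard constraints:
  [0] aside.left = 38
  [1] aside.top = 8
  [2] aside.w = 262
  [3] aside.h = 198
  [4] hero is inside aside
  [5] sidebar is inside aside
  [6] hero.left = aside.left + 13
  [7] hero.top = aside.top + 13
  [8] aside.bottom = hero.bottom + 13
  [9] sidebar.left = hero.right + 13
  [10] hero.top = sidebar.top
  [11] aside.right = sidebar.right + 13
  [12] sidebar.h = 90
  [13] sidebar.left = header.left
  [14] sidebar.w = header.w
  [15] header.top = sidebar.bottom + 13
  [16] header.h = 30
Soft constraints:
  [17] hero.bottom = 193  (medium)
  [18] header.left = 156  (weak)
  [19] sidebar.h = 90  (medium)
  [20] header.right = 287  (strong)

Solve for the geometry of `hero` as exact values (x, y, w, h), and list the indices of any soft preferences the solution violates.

hero = (x=51, y=21, w=92, h=172)
violated soft preferences: none

1. hero.x = 51  [hero.left = aside.left + 13]
2. hero.y = 21  [hero.top = aside.top + 13]
3. hero.h = 172  [aside.bottom = hero.bottom + 13]
4. hero.w = 92  [sidebar.left = hero.right + 13]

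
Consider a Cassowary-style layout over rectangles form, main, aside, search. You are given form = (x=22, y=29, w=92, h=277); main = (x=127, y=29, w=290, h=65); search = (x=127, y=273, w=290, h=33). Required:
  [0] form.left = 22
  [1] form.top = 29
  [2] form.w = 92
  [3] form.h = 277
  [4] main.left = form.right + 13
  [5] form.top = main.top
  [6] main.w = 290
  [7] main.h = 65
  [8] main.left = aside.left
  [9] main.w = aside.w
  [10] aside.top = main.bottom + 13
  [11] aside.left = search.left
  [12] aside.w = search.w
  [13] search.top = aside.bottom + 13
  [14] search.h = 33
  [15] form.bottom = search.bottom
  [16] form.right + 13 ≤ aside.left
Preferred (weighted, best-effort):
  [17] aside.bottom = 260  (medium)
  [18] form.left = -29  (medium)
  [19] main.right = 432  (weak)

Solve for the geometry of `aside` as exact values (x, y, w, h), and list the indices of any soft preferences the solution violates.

1. aside.x = 127  [main.left = aside.left]
2. aside.w = 290  [main.w = aside.w]
3. aside.y = 107  [aside.top = main.bottom + 13]
4. aside.h = 153  [search.top = aside.bottom + 13]

aside = (x=127, y=107, w=290, h=153)
violated soft preferences: 18, 19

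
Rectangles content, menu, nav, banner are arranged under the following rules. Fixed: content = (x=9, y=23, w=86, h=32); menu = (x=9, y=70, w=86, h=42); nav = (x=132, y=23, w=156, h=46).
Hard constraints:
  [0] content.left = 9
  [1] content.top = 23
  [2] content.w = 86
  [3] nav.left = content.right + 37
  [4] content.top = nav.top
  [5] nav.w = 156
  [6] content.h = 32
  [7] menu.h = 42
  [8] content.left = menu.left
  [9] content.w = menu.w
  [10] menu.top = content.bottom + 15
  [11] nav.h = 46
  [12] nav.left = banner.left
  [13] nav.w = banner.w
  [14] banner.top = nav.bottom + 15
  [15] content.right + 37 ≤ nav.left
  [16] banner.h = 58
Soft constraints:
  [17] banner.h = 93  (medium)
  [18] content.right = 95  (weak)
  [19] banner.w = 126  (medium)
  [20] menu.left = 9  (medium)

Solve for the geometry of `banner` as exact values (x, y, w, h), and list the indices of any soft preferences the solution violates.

1. banner.x = 132  [nav.left = banner.left]
2. banner.w = 156  [nav.w = banner.w]
3. banner.y = 84  [banner.top = nav.bottom + 15]
4. banner.h = 58  [banner.h = 58]

banner = (x=132, y=84, w=156, h=58)
violated soft preferences: 17, 19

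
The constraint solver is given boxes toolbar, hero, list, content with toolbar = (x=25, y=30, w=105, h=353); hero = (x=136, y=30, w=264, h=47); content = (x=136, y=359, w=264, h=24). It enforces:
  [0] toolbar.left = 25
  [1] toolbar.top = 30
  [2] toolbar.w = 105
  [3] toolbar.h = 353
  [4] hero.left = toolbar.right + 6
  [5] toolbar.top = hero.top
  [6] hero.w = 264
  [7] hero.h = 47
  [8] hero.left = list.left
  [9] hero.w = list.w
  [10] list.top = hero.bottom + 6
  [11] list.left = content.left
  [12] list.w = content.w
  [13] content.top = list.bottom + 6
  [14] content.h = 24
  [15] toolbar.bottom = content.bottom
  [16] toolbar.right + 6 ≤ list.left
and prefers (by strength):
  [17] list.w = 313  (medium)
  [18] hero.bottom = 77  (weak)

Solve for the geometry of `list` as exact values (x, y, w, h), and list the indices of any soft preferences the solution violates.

list = (x=136, y=83, w=264, h=270)
violated soft preferences: 17

1. list.x = 136  [hero.left = list.left]
2. list.w = 264  [hero.w = list.w]
3. list.y = 83  [list.top = hero.bottom + 6]
4. list.h = 270  [content.top = list.bottom + 6]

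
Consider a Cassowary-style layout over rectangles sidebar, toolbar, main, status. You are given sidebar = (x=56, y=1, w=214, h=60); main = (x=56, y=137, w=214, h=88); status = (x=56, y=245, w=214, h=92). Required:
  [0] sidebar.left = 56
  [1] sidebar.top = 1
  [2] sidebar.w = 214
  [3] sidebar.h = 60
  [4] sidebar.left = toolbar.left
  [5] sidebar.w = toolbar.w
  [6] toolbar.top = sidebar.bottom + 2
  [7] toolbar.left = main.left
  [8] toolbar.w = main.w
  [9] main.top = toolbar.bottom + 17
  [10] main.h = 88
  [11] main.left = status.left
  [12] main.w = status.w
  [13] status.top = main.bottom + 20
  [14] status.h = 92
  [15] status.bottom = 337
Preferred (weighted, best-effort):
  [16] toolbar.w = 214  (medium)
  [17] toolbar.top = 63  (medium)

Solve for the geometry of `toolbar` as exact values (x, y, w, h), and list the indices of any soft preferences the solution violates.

toolbar = (x=56, y=63, w=214, h=57)
violated soft preferences: none

1. toolbar.x = 56  [sidebar.left = toolbar.left]
2. toolbar.w = 214  [sidebar.w = toolbar.w]
3. toolbar.y = 63  [toolbar.top = sidebar.bottom + 2]
4. toolbar.h = 57  [main.top = toolbar.bottom + 17]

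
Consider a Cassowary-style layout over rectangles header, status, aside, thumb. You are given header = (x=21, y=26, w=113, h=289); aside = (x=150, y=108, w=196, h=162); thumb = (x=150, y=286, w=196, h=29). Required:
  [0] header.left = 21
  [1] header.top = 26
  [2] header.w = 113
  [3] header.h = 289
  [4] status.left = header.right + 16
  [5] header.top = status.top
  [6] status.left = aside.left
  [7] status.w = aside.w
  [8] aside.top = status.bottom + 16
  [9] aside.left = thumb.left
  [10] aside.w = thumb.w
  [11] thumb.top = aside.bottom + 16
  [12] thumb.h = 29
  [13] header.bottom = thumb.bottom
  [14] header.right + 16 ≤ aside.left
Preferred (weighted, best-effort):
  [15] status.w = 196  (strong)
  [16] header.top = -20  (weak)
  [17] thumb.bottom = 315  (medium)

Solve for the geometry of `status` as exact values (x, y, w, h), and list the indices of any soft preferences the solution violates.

status = (x=150, y=26, w=196, h=66)
violated soft preferences: 16

1. status.x = 150  [status.left = header.right + 16]
2. status.y = 26  [header.top = status.top]
3. status.w = 196  [status.w = aside.w]
4. status.h = 66  [aside.top = status.bottom + 16]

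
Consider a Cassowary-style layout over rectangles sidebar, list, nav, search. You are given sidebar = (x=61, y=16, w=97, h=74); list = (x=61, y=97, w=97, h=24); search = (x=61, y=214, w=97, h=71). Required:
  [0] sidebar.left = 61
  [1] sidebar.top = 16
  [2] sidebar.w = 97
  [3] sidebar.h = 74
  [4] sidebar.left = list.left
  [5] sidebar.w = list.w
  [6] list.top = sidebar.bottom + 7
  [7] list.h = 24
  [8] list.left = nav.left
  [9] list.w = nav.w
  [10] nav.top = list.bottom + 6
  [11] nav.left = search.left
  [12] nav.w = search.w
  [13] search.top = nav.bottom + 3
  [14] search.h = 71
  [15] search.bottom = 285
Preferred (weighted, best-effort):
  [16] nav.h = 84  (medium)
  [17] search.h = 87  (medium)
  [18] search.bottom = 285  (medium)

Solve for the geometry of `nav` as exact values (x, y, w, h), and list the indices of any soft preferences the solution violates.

nav = (x=61, y=127, w=97, h=84)
violated soft preferences: 17

1. nav.x = 61  [list.left = nav.left]
2. nav.w = 97  [list.w = nav.w]
3. nav.y = 127  [nav.top = list.bottom + 6]
4. nav.h = 84  [search.top = nav.bottom + 3]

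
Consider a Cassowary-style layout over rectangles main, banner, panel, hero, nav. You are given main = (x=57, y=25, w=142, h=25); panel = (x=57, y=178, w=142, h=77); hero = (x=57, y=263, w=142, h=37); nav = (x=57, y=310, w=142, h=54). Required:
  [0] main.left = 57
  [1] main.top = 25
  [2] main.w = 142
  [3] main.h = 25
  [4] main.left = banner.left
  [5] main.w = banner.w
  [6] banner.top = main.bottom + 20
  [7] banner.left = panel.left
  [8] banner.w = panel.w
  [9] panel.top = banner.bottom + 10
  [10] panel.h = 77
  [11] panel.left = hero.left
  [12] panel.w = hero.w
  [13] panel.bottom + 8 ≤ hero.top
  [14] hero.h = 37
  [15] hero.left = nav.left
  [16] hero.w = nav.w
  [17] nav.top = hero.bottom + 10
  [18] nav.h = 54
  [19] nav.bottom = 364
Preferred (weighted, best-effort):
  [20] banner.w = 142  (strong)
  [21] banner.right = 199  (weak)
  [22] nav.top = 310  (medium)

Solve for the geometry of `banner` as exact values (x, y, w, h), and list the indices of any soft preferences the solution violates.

banner = (x=57, y=70, w=142, h=98)
violated soft preferences: none

1. banner.x = 57  [main.left = banner.left]
2. banner.w = 142  [main.w = banner.w]
3. banner.y = 70  [banner.top = main.bottom + 20]
4. banner.h = 98  [panel.top = banner.bottom + 10]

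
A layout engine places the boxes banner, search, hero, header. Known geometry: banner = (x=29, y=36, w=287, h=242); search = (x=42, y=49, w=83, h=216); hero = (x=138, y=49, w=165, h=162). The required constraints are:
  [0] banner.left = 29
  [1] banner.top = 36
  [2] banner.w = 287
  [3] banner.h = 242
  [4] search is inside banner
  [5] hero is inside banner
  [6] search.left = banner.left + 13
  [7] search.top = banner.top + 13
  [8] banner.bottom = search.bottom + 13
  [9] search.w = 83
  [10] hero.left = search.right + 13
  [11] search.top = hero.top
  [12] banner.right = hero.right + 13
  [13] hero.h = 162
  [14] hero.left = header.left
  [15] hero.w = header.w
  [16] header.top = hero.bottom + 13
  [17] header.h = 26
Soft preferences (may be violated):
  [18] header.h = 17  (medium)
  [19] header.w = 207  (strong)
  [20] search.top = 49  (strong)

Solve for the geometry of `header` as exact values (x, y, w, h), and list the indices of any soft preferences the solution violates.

1. header.x = 138  [hero.left = header.left]
2. header.w = 165  [hero.w = header.w]
3. header.y = 224  [header.top = hero.bottom + 13]
4. header.h = 26  [header.h = 26]

header = (x=138, y=224, w=165, h=26)
violated soft preferences: 18, 19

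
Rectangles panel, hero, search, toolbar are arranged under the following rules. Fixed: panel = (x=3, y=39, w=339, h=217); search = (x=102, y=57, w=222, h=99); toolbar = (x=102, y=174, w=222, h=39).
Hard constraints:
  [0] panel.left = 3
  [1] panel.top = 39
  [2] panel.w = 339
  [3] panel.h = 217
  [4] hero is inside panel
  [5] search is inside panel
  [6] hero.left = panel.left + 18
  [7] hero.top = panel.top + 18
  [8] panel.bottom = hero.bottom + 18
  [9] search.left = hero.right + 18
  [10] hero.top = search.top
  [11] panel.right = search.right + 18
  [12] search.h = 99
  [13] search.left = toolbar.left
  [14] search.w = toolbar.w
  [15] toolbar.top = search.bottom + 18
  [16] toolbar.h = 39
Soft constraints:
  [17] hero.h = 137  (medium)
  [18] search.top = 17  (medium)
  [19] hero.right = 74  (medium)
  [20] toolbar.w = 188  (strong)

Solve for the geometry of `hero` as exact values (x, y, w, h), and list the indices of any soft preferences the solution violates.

1. hero.x = 21  [hero.left = panel.left + 18]
2. hero.y = 57  [hero.top = panel.top + 18]
3. hero.h = 181  [panel.bottom = hero.bottom + 18]
4. hero.w = 63  [search.left = hero.right + 18]

hero = (x=21, y=57, w=63, h=181)
violated soft preferences: 17, 18, 19, 20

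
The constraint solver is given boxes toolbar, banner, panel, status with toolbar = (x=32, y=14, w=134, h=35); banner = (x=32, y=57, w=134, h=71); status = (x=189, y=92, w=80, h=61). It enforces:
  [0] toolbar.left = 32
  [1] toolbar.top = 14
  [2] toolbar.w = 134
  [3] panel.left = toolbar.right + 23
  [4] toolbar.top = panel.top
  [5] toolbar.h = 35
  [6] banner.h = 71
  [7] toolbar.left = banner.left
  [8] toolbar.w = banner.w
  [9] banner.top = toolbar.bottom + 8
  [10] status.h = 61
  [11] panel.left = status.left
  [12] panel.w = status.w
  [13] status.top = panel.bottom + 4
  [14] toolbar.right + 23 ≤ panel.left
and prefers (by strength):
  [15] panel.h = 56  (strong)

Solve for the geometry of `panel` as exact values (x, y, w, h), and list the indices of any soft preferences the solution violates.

panel = (x=189, y=14, w=80, h=74)
violated soft preferences: 15

1. panel.x = 189  [panel.left = toolbar.right + 23]
2. panel.y = 14  [toolbar.top = panel.top]
3. panel.w = 80  [panel.w = status.w]
4. panel.h = 74  [status.top = panel.bottom + 4]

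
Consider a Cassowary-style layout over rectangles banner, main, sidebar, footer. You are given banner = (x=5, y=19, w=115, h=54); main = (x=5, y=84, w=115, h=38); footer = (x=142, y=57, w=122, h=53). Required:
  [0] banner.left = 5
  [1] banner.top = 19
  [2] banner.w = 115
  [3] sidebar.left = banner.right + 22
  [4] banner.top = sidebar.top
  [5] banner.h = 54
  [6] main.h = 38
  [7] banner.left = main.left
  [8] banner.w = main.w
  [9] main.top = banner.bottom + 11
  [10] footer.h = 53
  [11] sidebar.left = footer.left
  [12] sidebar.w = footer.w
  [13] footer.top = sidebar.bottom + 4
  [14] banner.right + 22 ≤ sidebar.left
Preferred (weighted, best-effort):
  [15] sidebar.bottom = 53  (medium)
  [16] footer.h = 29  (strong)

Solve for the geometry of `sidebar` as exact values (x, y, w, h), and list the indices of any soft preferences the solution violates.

1. sidebar.x = 142  [sidebar.left = banner.right + 22]
2. sidebar.y = 19  [banner.top = sidebar.top]
3. sidebar.w = 122  [sidebar.w = footer.w]
4. sidebar.h = 34  [footer.top = sidebar.bottom + 4]

sidebar = (x=142, y=19, w=122, h=34)
violated soft preferences: 16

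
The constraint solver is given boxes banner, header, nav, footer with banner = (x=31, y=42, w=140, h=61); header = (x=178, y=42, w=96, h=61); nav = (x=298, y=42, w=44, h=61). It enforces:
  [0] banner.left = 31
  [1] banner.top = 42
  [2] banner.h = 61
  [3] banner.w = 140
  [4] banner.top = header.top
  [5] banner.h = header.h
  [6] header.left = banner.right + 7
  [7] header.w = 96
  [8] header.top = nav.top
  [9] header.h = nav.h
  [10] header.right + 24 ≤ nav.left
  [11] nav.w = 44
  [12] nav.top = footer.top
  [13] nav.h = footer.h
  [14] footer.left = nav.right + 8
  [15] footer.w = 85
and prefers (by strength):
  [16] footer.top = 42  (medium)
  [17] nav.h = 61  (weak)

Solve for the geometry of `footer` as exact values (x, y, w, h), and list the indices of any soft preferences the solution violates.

1. footer.y = 42  [nav.top = footer.top]
2. footer.h = 61  [nav.h = footer.h]
3. footer.x = 350  [footer.left = nav.right + 8]
4. footer.w = 85  [footer.w = 85]

footer = (x=350, y=42, w=85, h=61)
violated soft preferences: none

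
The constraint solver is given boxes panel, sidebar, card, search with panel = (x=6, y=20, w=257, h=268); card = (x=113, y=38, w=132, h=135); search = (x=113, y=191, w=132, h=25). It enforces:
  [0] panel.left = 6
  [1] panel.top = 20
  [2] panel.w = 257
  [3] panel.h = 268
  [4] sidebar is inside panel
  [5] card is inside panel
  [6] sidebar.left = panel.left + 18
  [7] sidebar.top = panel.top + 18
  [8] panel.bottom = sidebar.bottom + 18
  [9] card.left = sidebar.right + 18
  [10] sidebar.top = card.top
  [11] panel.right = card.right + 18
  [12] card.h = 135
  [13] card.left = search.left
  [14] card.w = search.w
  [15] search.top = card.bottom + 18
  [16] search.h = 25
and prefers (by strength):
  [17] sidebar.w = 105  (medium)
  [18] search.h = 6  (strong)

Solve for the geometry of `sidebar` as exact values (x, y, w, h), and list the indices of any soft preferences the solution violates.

1. sidebar.x = 24  [sidebar.left = panel.left + 18]
2. sidebar.y = 38  [sidebar.top = panel.top + 18]
3. sidebar.h = 232  [panel.bottom = sidebar.bottom + 18]
4. sidebar.w = 71  [card.left = sidebar.right + 18]

sidebar = (x=24, y=38, w=71, h=232)
violated soft preferences: 17, 18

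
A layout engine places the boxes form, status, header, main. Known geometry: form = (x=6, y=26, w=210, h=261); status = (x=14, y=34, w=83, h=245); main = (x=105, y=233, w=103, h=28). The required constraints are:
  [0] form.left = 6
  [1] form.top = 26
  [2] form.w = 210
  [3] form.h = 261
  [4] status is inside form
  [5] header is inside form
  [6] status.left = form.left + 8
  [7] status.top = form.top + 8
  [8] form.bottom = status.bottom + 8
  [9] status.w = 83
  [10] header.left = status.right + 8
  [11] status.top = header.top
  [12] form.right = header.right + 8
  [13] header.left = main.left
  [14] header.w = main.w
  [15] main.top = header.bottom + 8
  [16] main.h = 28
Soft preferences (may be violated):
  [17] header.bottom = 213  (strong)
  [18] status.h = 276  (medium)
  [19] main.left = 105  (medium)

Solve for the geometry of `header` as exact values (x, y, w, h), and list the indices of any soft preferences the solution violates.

header = (x=105, y=34, w=103, h=191)
violated soft preferences: 17, 18

1. header.x = 105  [header.left = status.right + 8]
2. header.y = 34  [status.top = header.top]
3. header.w = 103  [form.right = header.right + 8]
4. header.h = 191  [main.top = header.bottom + 8]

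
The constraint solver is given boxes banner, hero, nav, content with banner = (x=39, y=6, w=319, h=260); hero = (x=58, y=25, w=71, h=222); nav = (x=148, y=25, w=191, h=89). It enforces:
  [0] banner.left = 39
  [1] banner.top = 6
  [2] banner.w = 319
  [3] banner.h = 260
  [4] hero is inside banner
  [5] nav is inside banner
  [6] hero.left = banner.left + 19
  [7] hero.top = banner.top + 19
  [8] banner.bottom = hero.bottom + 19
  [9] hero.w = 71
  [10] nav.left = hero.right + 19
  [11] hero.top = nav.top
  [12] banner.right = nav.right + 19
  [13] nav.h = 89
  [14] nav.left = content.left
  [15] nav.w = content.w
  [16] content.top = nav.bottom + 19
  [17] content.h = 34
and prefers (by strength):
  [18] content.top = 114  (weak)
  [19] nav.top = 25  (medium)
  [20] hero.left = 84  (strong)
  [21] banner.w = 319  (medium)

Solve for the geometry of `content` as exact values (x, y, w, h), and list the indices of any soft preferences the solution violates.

1. content.x = 148  [nav.left = content.left]
2. content.w = 191  [nav.w = content.w]
3. content.y = 133  [content.top = nav.bottom + 19]
4. content.h = 34  [content.h = 34]

content = (x=148, y=133, w=191, h=34)
violated soft preferences: 18, 20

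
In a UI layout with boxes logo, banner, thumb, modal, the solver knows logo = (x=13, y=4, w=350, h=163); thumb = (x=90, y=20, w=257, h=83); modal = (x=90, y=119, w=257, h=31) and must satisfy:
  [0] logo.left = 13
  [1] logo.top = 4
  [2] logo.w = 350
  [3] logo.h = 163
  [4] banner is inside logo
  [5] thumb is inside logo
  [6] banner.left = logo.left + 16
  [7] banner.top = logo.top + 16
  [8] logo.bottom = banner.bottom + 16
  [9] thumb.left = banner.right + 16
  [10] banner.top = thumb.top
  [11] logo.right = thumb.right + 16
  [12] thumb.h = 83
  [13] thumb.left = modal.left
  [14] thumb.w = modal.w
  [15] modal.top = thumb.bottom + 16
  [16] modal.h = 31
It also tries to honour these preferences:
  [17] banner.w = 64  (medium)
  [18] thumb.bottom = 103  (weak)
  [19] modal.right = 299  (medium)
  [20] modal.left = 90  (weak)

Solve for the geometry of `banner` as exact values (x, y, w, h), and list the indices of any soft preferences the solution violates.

banner = (x=29, y=20, w=45, h=131)
violated soft preferences: 17, 19

1. banner.x = 29  [banner.left = logo.left + 16]
2. banner.y = 20  [banner.top = logo.top + 16]
3. banner.h = 131  [logo.bottom = banner.bottom + 16]
4. banner.w = 45  [thumb.left = banner.right + 16]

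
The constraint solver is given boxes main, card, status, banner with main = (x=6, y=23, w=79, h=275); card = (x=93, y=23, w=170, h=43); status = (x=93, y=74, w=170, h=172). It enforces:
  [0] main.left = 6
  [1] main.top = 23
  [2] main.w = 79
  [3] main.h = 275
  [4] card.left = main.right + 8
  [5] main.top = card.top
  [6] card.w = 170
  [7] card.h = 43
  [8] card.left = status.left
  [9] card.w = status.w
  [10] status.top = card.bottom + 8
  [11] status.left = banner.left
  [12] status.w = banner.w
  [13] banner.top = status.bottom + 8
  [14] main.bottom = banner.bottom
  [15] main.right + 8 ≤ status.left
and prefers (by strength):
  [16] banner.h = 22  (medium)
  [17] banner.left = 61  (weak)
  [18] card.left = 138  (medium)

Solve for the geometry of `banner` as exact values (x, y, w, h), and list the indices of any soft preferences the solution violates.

banner = (x=93, y=254, w=170, h=44)
violated soft preferences: 16, 17, 18

1. banner.x = 93  [status.left = banner.left]
2. banner.w = 170  [status.w = banner.w]
3. banner.y = 254  [banner.top = status.bottom + 8]
4. banner.h = 44  [main.bottom = banner.bottom]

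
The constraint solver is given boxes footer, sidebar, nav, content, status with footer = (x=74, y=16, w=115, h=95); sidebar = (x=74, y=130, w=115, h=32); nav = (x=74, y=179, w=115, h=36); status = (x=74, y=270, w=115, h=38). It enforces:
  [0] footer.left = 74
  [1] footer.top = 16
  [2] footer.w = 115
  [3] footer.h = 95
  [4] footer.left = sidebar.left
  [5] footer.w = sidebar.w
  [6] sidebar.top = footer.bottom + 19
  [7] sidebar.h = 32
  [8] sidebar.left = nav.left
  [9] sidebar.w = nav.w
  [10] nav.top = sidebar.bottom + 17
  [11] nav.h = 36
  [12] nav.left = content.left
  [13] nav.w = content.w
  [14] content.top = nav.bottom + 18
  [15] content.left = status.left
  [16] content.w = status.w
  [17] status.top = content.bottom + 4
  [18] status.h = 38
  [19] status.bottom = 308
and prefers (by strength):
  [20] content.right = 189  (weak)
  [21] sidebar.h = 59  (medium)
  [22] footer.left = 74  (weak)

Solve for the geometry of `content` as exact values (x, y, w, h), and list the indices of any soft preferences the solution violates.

1. content.x = 74  [nav.left = content.left]
2. content.w = 115  [nav.w = content.w]
3. content.y = 233  [content.top = nav.bottom + 18]
4. content.h = 33  [status.top = content.bottom + 4]

content = (x=74, y=233, w=115, h=33)
violated soft preferences: 21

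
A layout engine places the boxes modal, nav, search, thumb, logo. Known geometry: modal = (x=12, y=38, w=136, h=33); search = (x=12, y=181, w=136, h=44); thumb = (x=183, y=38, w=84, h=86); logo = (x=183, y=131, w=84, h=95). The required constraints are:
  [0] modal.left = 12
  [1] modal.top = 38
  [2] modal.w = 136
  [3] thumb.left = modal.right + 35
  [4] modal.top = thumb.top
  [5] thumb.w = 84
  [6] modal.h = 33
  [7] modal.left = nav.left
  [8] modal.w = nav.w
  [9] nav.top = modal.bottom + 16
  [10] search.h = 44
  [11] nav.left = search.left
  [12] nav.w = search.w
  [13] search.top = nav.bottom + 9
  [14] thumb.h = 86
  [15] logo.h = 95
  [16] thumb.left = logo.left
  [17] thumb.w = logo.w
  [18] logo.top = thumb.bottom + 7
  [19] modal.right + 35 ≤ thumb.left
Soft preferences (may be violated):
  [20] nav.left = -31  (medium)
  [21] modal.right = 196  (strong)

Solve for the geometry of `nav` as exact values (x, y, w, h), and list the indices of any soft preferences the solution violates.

1. nav.x = 12  [modal.left = nav.left]
2. nav.w = 136  [modal.w = nav.w]
3. nav.y = 87  [nav.top = modal.bottom + 16]
4. nav.h = 85  [search.top = nav.bottom + 9]

nav = (x=12, y=87, w=136, h=85)
violated soft preferences: 20, 21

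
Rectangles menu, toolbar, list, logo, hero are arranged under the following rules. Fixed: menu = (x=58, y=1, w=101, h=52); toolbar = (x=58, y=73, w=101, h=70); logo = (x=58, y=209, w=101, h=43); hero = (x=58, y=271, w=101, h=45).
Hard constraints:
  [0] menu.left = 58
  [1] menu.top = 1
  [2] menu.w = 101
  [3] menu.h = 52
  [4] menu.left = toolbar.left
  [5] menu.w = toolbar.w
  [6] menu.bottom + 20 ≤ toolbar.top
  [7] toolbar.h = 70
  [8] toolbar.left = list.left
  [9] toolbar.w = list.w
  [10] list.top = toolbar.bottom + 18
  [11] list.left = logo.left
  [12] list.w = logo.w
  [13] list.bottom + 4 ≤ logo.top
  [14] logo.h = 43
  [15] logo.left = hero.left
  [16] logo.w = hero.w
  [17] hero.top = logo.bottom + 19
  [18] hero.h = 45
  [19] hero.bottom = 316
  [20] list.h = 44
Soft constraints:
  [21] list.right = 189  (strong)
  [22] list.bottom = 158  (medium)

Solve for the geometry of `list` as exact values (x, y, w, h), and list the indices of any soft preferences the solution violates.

1. list.x = 58  [toolbar.left = list.left]
2. list.w = 101  [toolbar.w = list.w]
3. list.y = 161  [list.top = toolbar.bottom + 18]
4. list.h = 44  [list.h = 44]

list = (x=58, y=161, w=101, h=44)
violated soft preferences: 21, 22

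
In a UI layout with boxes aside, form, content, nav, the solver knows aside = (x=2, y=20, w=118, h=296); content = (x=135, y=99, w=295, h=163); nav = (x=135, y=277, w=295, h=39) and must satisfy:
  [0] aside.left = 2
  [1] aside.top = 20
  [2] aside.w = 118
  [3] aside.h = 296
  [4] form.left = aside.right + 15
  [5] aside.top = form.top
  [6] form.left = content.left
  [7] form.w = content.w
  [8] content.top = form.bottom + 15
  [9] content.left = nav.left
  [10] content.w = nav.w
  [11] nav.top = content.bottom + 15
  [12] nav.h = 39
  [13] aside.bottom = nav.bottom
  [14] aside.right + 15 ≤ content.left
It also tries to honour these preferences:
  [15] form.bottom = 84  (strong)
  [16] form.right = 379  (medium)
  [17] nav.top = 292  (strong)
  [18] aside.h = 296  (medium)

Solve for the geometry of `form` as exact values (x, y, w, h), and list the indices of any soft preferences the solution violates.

form = (x=135, y=20, w=295, h=64)
violated soft preferences: 16, 17

1. form.x = 135  [form.left = aside.right + 15]
2. form.y = 20  [aside.top = form.top]
3. form.w = 295  [form.w = content.w]
4. form.h = 64  [content.top = form.bottom + 15]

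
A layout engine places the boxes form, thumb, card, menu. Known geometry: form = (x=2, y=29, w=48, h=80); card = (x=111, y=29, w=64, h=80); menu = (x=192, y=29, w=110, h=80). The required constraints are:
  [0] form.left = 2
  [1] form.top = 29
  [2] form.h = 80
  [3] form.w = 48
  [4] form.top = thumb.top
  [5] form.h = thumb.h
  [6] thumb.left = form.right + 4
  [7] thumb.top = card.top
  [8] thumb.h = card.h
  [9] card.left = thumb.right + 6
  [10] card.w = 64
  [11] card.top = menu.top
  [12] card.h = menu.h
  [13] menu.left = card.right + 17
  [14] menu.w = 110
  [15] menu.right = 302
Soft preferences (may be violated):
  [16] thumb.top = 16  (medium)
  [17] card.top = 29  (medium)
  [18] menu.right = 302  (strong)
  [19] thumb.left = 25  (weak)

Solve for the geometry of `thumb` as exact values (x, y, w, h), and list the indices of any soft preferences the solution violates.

1. thumb.y = 29  [form.top = thumb.top]
2. thumb.h = 80  [form.h = thumb.h]
3. thumb.x = 54  [thumb.left = form.right + 4]
4. thumb.w = 51  [card.left = thumb.right + 6]

thumb = (x=54, y=29, w=51, h=80)
violated soft preferences: 16, 19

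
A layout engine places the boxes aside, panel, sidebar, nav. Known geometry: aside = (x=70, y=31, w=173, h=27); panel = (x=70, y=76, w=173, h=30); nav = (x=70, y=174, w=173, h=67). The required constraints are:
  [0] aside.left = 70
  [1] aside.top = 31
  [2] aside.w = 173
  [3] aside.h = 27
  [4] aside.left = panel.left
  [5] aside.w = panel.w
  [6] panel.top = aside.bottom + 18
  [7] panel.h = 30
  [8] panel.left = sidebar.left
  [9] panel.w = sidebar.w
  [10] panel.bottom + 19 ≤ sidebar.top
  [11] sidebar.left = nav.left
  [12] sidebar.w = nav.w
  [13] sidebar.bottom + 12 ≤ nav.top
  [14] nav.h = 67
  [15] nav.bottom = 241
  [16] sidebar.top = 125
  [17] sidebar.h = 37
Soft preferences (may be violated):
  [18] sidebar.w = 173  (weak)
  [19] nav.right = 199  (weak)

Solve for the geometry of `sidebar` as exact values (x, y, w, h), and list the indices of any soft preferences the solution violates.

1. sidebar.x = 70  [panel.left = sidebar.left]
2. sidebar.w = 173  [panel.w = sidebar.w]
3. sidebar.y = 125  [sidebar.top = 125]
4. sidebar.h = 37  [sidebar.h = 37]

sidebar = (x=70, y=125, w=173, h=37)
violated soft preferences: 19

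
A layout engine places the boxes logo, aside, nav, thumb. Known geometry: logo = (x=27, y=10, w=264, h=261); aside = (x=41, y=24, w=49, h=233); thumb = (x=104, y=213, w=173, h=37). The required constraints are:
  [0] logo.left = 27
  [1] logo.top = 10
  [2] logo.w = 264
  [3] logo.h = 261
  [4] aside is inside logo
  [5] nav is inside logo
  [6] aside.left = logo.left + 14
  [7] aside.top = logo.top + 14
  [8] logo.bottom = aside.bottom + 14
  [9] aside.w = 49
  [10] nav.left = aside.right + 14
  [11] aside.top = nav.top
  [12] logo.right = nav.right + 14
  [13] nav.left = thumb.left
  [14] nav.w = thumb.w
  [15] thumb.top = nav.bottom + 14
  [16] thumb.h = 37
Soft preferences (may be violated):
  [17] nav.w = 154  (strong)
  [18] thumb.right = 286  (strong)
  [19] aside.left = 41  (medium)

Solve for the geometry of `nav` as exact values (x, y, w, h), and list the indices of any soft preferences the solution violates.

1. nav.x = 104  [nav.left = aside.right + 14]
2. nav.y = 24  [aside.top = nav.top]
3. nav.w = 173  [logo.right = nav.right + 14]
4. nav.h = 175  [thumb.top = nav.bottom + 14]

nav = (x=104, y=24, w=173, h=175)
violated soft preferences: 17, 18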